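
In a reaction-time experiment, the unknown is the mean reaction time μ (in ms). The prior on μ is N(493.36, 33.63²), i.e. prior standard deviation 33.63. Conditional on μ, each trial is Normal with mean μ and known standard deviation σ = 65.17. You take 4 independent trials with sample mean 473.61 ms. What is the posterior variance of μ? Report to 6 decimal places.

For Normal data with known variance σ², a Normal(μ₀, σ₀²) prior on μ is conjugate. Posterior precision = 1/σ₀² + n/σ²; posterior mean is the precision-weighted average of μ₀ and x̄.
σ₀² = 33.63² = 1130.9769, σ² = 65.17² = 4247.1289; σ² + n·σ₀² = 4247.1289 + 4·1130.9769 = 8771.0365.
Posterior precision = 1/σ₀² + n/σ² = 1/1130.9769 + 4/4247.1289 = (σ² + n·σ₀²)/(σ₀²σ²) = 8771.0365/(1130.9769·4247.1289); posterior variance σₙ² = σ₀²σ²/(σ² + n·σ₀²) = 1130.9769·4247.1289/8771.0365 = 547.643905.

547.643905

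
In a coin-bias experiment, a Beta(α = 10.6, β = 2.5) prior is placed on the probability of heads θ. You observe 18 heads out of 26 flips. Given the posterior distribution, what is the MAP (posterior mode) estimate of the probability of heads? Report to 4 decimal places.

The Beta prior is conjugate to a Binomial/Bernoulli likelihood; the update adds successes to α and failures to β.
Posterior: Beta(α+k, β+n−k) = Beta(10.6+18, 2.5+8) = Beta(28.6, 10.5).
Mode of Beta(a,b) for a,b>1 is (a−1)/(a+b−2) = 27.6/37.1 = 0.7439.

0.7439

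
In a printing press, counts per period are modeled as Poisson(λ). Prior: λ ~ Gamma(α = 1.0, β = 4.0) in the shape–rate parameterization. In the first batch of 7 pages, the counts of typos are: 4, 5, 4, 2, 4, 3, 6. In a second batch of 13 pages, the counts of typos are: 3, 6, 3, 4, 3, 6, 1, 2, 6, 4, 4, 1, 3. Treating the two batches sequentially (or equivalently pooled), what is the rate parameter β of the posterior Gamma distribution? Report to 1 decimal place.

24.0

With a Gamma(shape α, rate β) prior, the Poisson likelihood is conjugate: the posterior is Gamma(α + ΣXᵢ, β + n).
Batch 1: sum of counts S = 28 over n = 7 pages.
After batch 1: Gamma(α+S, β+n) = Gamma(1.0+28, 4.0+7) = Gamma(29.0, 11.0).
Batch 2: sum of counts S = 46 over n = 13 pages.
After batch 2: Gamma(α+S, β+n) = Gamma(29.0+46, 11.0+13) = Gamma(75.0, 24.0).
Posterior β = 24.0.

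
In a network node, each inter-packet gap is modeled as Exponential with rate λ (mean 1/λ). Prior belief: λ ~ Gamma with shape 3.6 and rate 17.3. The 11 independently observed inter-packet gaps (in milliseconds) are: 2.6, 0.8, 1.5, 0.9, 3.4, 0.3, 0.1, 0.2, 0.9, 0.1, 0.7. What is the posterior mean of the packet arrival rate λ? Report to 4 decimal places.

0.5069

With a Gamma(shape α, rate β) prior on the exponential rate λ, the posterior after n observations with total T = Σxᵢ is Gamma(α+n, β+T).
Sum of observations T = 11.5 milliseconds; n = 11.
Posterior: Gamma(3.6+11, 17.3+11.5) = Gamma(14.6, 28.8).
Posterior mean of λ = α/β = 14.6/28.8 = 0.5069.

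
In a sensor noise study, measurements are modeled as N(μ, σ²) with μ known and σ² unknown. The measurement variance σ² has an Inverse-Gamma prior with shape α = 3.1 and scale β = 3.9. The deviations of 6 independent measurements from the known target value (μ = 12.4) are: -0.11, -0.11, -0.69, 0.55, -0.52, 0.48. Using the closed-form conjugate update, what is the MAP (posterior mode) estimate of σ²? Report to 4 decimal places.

0.6411

With known mean μ and an Inverse-Gamma(α, β) prior on σ², the Normal likelihood is conjugate: posterior is Inv-Gamma(α + n/2, β + Σ(xᵢ−μ)²/2).
Σ(xᵢ−μ)² = (-0.11)² + (-0.11)² + (-0.69)² + (0.55)² + (-0.52)² + (0.48)² = 1.3036.
Posterior: Inv-Gamma(3.1 + 6/2, 3.9 + 1.3036/2) = Inv-Gamma(6.10, 4.55180).
Mode = β/(α+1) = 4.55180/7.10 = 0.6411.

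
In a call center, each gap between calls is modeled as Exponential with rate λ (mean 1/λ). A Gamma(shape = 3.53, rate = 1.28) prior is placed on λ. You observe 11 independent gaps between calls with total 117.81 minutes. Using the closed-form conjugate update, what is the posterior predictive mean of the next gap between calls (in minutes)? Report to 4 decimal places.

With a Gamma(shape α, rate β) prior on the exponential rate λ, the posterior after n observations with total T = Σxᵢ is Gamma(α+n, β+T).
Posterior: Gamma(3.53+11, 1.28+117.81) = Gamma(14.53, 119.09).
The predictive distribution for the next observation is Lomax; its mean is β/(α−1) = 119.09/13.53 = 8.8019.

8.8019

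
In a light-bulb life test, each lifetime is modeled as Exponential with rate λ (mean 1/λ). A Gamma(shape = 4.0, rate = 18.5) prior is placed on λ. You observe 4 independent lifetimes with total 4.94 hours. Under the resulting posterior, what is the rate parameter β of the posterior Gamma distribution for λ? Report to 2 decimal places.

23.44

With a Gamma(shape α, rate β) prior on the exponential rate λ, the posterior after n observations with total T = Σxᵢ is Gamma(α+n, β+T).
Posterior: Gamma(4.0+4, 18.5+4.94) = Gamma(8.0, 23.44).
Posterior β = 23.44.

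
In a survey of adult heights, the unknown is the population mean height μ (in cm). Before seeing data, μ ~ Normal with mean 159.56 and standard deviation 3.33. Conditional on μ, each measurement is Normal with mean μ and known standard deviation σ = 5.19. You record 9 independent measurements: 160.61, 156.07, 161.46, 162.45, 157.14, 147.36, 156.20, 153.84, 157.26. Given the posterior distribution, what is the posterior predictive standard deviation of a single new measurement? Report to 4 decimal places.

For Normal data with known variance σ², a Normal(μ₀, σ₀²) prior on μ is conjugate. Posterior precision = 1/σ₀² + n/σ²; posterior mean is the precision-weighted average of μ₀ and x̄.
σ₀² = 3.33² = 11.0889, σ² = 5.19² = 26.9361; σ² + n·σ₀² = 26.9361 + 9·11.0889 = 126.7362.
Posterior precision = 1/σ₀² + n/σ² = 1/11.0889 + 9/26.9361 = (σ² + n·σ₀²)/(σ₀²σ²) = 126.7362/(11.0889·26.9361); posterior variance σₙ² = σ₀²σ²/(σ² + n·σ₀²) = 11.0889·26.9361/126.7362 = 2.356799.
Predictive variance for one new observation = σₙ² + σ² = 11.0889·26.9361/126.7362 + 26.9361 = σ²·(σ₀² + 126.7362)/126.7362 = 26.9361·137.8251/126.7362 = 29.292899; SD = √(26.9361·137.8251/126.7362) = 5.4123.

5.4123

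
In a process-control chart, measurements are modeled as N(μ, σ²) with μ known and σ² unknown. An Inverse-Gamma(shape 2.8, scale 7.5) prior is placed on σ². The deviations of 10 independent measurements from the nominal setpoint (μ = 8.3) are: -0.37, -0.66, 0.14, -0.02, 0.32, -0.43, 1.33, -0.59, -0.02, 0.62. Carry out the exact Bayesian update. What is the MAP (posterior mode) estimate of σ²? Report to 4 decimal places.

1.0444

With known mean μ and an Inverse-Gamma(α, β) prior on σ², the Normal likelihood is conjugate: posterior is Inv-Gamma(α + n/2, β + Σ(xᵢ−μ)²/2).
Σ(xᵢ−μ)² = (-0.37)² + (-0.66)² + (0.14)² + (-0.02)² + (0.32)² + (-0.43)² + (1.33)² + (-0.59)² + (-0.02)² + (0.62)² = 3.3816.
Posterior: Inv-Gamma(2.8 + 10/2, 7.5 + 3.3816/2) = Inv-Gamma(7.80, 9.19080).
Mode = β/(α+1) = 9.19080/8.80 = 1.0444.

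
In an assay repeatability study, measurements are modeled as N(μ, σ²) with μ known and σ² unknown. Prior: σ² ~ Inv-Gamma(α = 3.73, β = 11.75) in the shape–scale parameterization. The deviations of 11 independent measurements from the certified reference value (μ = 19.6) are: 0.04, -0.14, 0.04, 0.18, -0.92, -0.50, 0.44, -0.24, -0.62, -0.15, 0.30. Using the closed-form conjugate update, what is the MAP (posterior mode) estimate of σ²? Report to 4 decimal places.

With known mean μ and an Inverse-Gamma(α, β) prior on σ², the Normal likelihood is conjugate: posterior is Inv-Gamma(α + n/2, β + Σ(xᵢ−μ)²/2).
Σ(xᵢ−μ)² = (0.04)² + (-0.14)² + (0.04)² + (0.18)² + (-0.92)² + (-0.50)² + (0.44)² + (-0.24)² + (-0.62)² + (-0.15)² + (0.30)² = 1.8997.
Posterior: Inv-Gamma(3.73 + 11/2, 11.75 + 1.8997/2) = Inv-Gamma(9.23, 12.69985).
Mode = β/(α+1) = 12.69985/10.23 = 1.2414.

1.2414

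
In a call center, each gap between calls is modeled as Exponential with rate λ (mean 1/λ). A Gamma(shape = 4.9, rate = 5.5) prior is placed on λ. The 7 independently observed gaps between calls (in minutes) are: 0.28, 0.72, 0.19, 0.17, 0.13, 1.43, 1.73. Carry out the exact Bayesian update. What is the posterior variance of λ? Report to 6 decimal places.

With a Gamma(shape α, rate β) prior on the exponential rate λ, the posterior after n observations with total T = Σxᵢ is Gamma(α+n, β+T).
Sum of observations T = 4.65 minutes; n = 7.
Posterior: Gamma(4.9+7, 5.5+4.65) = Gamma(11.9, 10.15).
Var = α/β² = 0.115509.

0.115509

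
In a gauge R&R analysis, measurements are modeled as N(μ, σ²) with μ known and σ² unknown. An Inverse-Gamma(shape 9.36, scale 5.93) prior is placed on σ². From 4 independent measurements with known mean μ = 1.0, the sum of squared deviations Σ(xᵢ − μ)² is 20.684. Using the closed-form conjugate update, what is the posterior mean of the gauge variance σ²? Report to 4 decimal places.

With known mean μ and an Inverse-Gamma(α, β) prior on σ², the Normal likelihood is conjugate: posterior is Inv-Gamma(α + n/2, β + Σ(xᵢ−μ)²/2).
Posterior: Inv-Gamma(9.36 + 4/2, 5.93 + 20.684/2) = Inv-Gamma(11.36, 16.2720).
E[σ²|data] = β/(α−1) = 16.2720/10.36 = 1.5707.

1.5707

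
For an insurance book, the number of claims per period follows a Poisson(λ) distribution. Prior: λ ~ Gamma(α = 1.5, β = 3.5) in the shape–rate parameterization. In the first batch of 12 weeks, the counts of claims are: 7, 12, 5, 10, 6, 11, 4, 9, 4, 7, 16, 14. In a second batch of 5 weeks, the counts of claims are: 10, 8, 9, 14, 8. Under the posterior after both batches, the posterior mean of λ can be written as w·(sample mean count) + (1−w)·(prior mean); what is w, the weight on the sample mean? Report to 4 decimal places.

0.8293

With a Gamma(shape α, rate β) prior, the Poisson likelihood is conjugate: the posterior is Gamma(α + ΣXᵢ, β + n).
Total number of weeks: n = 12 + 5 = 17.
Posterior mean = (α₀+S)/(β₀+n) = [n/(β₀+n)]·(S/n) + [β₀/(β₀+n)]·(α₀/β₀), so only n and β₀ enter the weight.
Weight on data w = n/(β₀+n) = 17/(3.5+17) = 17/20.5 = 0.8293.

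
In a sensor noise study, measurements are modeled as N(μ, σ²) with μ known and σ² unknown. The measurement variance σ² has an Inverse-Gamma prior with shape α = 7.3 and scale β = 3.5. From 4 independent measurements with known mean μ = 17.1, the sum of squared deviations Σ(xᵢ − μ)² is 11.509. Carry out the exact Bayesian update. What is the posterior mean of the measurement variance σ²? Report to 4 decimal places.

With known mean μ and an Inverse-Gamma(α, β) prior on σ², the Normal likelihood is conjugate: posterior is Inv-Gamma(α + n/2, β + Σ(xᵢ−μ)²/2).
Posterior: Inv-Gamma(7.3 + 4/2, 3.5 + 11.509/2) = Inv-Gamma(9.30, 9.2545).
E[σ²|data] = β/(α−1) = 9.2545/8.30 = 1.1150.

1.1150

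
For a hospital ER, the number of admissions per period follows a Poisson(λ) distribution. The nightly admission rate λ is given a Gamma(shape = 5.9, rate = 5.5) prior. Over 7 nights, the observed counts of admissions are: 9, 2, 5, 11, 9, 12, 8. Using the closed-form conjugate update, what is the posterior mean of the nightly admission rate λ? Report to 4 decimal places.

4.9520

With a Gamma(shape α, rate β) prior, the Poisson likelihood is conjugate: the posterior is Gamma(α + ΣXᵢ, β + n).
Sum of counts S = 56 over n = 7 nights.
Posterior: Gamma(α+S, β+n) = Gamma(5.9+56, 5.5+7) = Gamma(61.9, 12.5).
Posterior mean = α/β = 61.9/12.5 = 4.9520.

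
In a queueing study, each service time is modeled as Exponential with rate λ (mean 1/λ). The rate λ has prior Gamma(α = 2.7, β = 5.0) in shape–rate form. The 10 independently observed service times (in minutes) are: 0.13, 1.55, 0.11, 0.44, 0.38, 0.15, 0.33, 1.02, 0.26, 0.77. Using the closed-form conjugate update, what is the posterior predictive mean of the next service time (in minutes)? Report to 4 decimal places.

With a Gamma(shape α, rate β) prior on the exponential rate λ, the posterior after n observations with total T = Σxᵢ is Gamma(α+n, β+T).
Sum of observations T = 5.14 minutes; n = 10.
Posterior: Gamma(2.7+10, 5.0+5.14) = Gamma(12.7, 10.14).
The predictive distribution for the next observation is Lomax; its mean is β/(α−1) = 10.14/11.7 = 0.8667.

0.8667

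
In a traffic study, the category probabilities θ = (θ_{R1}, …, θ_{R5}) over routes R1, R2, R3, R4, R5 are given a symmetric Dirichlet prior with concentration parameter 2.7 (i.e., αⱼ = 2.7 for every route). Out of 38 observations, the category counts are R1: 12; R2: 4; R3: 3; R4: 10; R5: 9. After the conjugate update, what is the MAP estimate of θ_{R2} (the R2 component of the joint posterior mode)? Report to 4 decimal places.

0.1226

The Dirichlet prior is conjugate to the Multinomial likelihood: each posterior αⱼ = prior αⱼ + observed count nⱼ.
Posterior concentration: (14.7, 6.7, 5.7, 12.7, 11.7), total = 51.5.
Joint mode component: (α_{R2}−1)/(Σα−K) = 5.7/46.5 = 0.1226.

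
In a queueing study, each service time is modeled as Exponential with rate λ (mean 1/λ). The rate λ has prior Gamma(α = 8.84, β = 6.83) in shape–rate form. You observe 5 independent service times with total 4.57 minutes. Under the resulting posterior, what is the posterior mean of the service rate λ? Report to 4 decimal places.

With a Gamma(shape α, rate β) prior on the exponential rate λ, the posterior after n observations with total T = Σxᵢ is Gamma(α+n, β+T).
Posterior: Gamma(8.84+5, 6.83+4.57) = Gamma(13.84, 11.40).
Posterior mean of λ = α/β = 13.84/11.40 = 1.2140.

1.2140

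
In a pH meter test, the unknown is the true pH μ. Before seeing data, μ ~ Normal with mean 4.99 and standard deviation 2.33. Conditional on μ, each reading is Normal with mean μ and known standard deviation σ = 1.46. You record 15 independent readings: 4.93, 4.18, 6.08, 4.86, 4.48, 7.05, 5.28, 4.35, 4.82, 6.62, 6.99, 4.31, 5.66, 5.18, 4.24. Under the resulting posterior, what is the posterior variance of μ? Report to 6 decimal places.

For Normal data with known variance σ², a Normal(μ₀, σ₀²) prior on μ is conjugate. Posterior precision = 1/σ₀² + n/σ²; posterior mean is the precision-weighted average of μ₀ and x̄.
σ₀² = 2.33² = 5.4289, σ² = 1.46² = 2.1316; σ² + n·σ₀² = 2.1316 + 15·5.4289 = 83.5651.
Posterior precision = 1/σ₀² + n/σ² = 1/5.4289 + 15/2.1316 = (σ² + n·σ₀²)/(σ₀²σ²) = 83.5651/(5.4289·2.1316); posterior variance σₙ² = σ₀²σ²/(σ² + n·σ₀²) = 5.4289·2.1316/83.5651 = 0.138482.

0.138482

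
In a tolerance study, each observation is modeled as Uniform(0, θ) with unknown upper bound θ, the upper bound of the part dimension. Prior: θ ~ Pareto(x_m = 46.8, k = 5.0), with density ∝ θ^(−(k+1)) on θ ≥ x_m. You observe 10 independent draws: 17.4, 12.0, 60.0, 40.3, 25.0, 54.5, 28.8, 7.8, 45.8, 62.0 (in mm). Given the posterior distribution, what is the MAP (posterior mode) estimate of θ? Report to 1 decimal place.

A Pareto(scale x_m, shape k) prior on the upper bound θ of Uniform(0, θ) is conjugate: posterior is Pareto(max(x_m, max xᵢ), k + n).
Sample maximum = 62.0; prior scale x_m = 46.8 → posterior scale = max = 62.0.
Posterior shape = 5.0 + 10 = 15.0.
The Pareto density is decreasing on [x_m, ∞), so the mode is x_m = 62.0.

62.0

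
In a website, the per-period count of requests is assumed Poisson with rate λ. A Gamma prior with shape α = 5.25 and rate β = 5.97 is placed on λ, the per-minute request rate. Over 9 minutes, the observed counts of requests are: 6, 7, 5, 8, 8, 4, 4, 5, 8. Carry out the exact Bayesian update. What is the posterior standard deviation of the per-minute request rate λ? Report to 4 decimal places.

With a Gamma(shape α, rate β) prior, the Poisson likelihood is conjugate: the posterior is Gamma(α + ΣXᵢ, β + n).
Sum of counts S = 55 over n = 9 minutes.
Posterior: Gamma(α+S, β+n) = Gamma(5.25+55, 5.97+9) = Gamma(60.25, 14.97).
SD = √α/β = √60.25/14.97 = 0.5185.

0.5185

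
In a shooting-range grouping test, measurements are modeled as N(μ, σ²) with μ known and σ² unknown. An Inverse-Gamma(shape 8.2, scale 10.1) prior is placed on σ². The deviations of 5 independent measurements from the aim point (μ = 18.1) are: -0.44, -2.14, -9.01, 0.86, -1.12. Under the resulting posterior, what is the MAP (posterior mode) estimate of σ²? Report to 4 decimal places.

With known mean μ and an Inverse-Gamma(α, β) prior on σ², the Normal likelihood is conjugate: posterior is Inv-Gamma(α + n/2, β + Σ(xᵢ−μ)²/2).
Σ(xᵢ−μ)² = (-0.44)² + (-2.14)² + (-9.01)² + (0.86)² + (-1.12)² = 87.9473.
Posterior: Inv-Gamma(8.2 + 5/2, 10.1 + 87.9473/2) = Inv-Gamma(10.70, 54.07365).
Mode = β/(α+1) = 54.07365/11.70 = 4.6217.

4.6217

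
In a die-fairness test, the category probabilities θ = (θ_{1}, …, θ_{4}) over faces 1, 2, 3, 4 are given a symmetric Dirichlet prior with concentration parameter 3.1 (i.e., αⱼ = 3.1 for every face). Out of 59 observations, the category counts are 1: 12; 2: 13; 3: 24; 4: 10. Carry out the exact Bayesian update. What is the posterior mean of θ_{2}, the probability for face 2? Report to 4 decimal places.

The Dirichlet prior is conjugate to the Multinomial likelihood: each posterior αⱼ = prior αⱼ + observed count nⱼ.
Posterior concentration: (15.1, 16.1, 27.1, 13.1), total = 71.4.
E[θ_{2}|data] = α_{2}/Σα = 16.1/71.4 = 0.2255.

0.2255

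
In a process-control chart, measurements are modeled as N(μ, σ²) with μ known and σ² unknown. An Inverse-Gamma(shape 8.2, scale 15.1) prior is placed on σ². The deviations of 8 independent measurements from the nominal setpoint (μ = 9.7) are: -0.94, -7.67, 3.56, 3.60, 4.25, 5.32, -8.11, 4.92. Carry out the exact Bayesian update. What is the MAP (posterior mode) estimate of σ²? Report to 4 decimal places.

With known mean μ and an Inverse-Gamma(α, β) prior on σ², the Normal likelihood is conjugate: posterior is Inv-Gamma(α + n/2, β + Σ(xᵢ−μ)²/2).
Σ(xᵢ−μ)² = (-0.94)² + (-7.67)² + (3.56)² + (3.60)² + (4.25)² + (5.32)² + (-8.11)² + (4.92)² = 221.6895.
Posterior: Inv-Gamma(8.2 + 8/2, 15.1 + 221.6895/2) = Inv-Gamma(12.20, 125.94475).
Mode = β/(α+1) = 125.94475/13.20 = 9.5413.

9.5413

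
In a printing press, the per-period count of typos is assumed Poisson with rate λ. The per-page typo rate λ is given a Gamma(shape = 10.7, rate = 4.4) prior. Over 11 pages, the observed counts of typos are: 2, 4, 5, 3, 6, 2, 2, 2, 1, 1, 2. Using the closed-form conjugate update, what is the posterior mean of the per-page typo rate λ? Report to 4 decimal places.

With a Gamma(shape α, rate β) prior, the Poisson likelihood is conjugate: the posterior is Gamma(α + ΣXᵢ, β + n).
Sum of counts S = 30 over n = 11 pages.
Posterior: Gamma(α+S, β+n) = Gamma(10.7+30, 4.4+11) = Gamma(40.7, 15.4).
Posterior mean = α/β = 40.7/15.4 = 2.6429.

2.6429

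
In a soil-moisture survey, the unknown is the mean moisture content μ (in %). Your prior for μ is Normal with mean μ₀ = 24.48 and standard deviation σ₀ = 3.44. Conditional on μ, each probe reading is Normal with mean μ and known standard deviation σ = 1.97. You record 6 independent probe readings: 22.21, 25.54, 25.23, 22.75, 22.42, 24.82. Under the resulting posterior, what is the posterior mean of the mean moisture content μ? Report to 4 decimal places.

23.8621

For Normal data with known variance σ², a Normal(μ₀, σ₀²) prior on μ is conjugate. Posterior precision = 1/σ₀² + n/σ²; posterior mean is the precision-weighted average of μ₀ and x̄.
Σxᵢ = 22.21 + 25.54 + 25.23 + 22.75 + 22.42 + 24.82 = 142.97, so n·x̄ = 142.97.
σ₀² = 3.44² = 11.8336, σ² = 1.97² = 3.8809; σ² + n·σ₀² = 3.8809 + 6·11.8336 = 74.8825.
Posterior mean = (μ₀/σ₀² + n·x̄/σ²)/(1/σ₀² + n/σ²) = (σ²·μ₀ + σ₀²·n·x̄)/(σ² + n·σ₀²) = (3.8809·24.48 + 11.8336·142.97)/74.8825 = 1786.854224/74.8825 = 23.8621.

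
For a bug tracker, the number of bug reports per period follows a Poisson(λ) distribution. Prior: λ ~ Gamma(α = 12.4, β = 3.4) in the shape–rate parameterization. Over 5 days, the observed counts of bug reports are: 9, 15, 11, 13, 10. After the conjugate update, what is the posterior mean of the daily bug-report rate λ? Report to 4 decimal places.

8.3810

With a Gamma(shape α, rate β) prior, the Poisson likelihood is conjugate: the posterior is Gamma(α + ΣXᵢ, β + n).
Sum of counts S = 58 over n = 5 days.
Posterior: Gamma(α+S, β+n) = Gamma(12.4+58, 3.4+5) = Gamma(70.4, 8.4).
Posterior mean = α/β = 70.4/8.4 = 8.3810.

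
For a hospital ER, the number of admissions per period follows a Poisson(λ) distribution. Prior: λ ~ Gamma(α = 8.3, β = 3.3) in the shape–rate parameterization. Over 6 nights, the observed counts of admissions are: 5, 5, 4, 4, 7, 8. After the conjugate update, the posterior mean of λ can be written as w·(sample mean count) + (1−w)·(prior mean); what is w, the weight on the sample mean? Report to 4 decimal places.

With a Gamma(shape α, rate β) prior, the Poisson likelihood is conjugate: the posterior is Gamma(α + ΣXᵢ, β + n).
Posterior mean = (α₀+S)/(β₀+n) = [n/(β₀+n)]·(S/n) + [β₀/(β₀+n)]·(α₀/β₀), so only n and β₀ enter the weight.
Weight on data w = n/(β₀+n) = 6/(3.3+6) = 6/9.3 = 0.6452.

0.6452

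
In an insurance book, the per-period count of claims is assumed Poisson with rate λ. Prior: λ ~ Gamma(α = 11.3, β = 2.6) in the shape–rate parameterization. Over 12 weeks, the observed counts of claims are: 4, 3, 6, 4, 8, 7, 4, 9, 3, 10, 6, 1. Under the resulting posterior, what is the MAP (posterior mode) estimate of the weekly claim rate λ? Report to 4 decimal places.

With a Gamma(shape α, rate β) prior, the Poisson likelihood is conjugate: the posterior is Gamma(α + ΣXᵢ, β + n).
Sum of counts S = 65 over n = 12 weeks.
Posterior: Gamma(α+S, β+n) = Gamma(11.3+65, 2.6+12) = Gamma(76.3, 14.6).
Mode of Gamma(α,β) for α≥1 is (α−1)/β = 75.3/14.6 = 5.1575.

5.1575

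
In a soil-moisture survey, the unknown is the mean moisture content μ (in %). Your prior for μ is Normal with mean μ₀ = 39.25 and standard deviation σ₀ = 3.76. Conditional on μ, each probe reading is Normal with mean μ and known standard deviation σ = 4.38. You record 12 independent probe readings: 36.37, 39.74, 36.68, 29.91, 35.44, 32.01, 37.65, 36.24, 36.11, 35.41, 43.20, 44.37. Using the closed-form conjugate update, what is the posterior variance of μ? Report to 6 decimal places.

1.436283

For Normal data with known variance σ², a Normal(μ₀, σ₀²) prior on μ is conjugate. Posterior precision = 1/σ₀² + n/σ²; posterior mean is the precision-weighted average of μ₀ and x̄.
σ₀² = 3.76² = 14.1376, σ² = 4.38² = 19.1844; σ² + n·σ₀² = 19.1844 + 12·14.1376 = 188.8356.
Posterior precision = 1/σ₀² + n/σ² = 1/14.1376 + 12/19.1844 = (σ² + n·σ₀²)/(σ₀²σ²) = 188.8356/(14.1376·19.1844); posterior variance σₙ² = σ₀²σ²/(σ² + n·σ₀²) = 14.1376·19.1844/188.8356 = 1.436283.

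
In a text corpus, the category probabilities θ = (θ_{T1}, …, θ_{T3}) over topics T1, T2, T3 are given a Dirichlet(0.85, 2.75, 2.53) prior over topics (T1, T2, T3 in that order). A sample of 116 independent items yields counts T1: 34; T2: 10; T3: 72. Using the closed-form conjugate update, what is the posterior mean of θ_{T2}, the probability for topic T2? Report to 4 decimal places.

0.1044

The Dirichlet prior is conjugate to the Multinomial likelihood: each posterior αⱼ = prior αⱼ + observed count nⱼ.
Posterior concentration: (34.85, 12.75, 74.53), total = 122.13.
E[θ_{T2}|data] = α_{T2}/Σα = 12.75/122.13 = 0.1044.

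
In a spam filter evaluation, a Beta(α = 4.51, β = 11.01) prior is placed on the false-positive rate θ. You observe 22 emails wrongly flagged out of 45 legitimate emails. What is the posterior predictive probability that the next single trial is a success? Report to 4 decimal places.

0.4380

The Beta prior is conjugate to a Binomial/Bernoulli likelihood; the update adds successes to α and failures to β.
Posterior: Beta(α+k, β+n−k) = Beta(4.51+22, 11.01+23) = Beta(26.51, 34.01).
For a single future Bernoulli trial, P(success | data) = α/(α+β) = 0.4380.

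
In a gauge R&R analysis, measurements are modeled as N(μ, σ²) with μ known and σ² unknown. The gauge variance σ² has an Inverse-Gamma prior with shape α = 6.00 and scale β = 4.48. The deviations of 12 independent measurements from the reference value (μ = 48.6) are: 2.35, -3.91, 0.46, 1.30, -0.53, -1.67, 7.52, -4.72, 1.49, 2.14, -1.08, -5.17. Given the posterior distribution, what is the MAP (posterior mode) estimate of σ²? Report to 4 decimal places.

With known mean μ and an Inverse-Gamma(α, β) prior on σ², the Normal likelihood is conjugate: posterior is Inv-Gamma(α + n/2, β + Σ(xᵢ−μ)²/2).
Σ(xᵢ−μ)² = (2.35)² + (-3.91)² + (0.46)² + (1.30)² + (-0.53)² + (-1.67)² + (7.52)² + (-4.72)² + (1.49)² + (2.14)² + (-1.08)² + (-5.17)² = 139.3058.
Posterior: Inv-Gamma(6.00 + 12/2, 4.48 + 139.3058/2) = Inv-Gamma(12.00, 74.13290).
Mode = β/(α+1) = 74.13290/13.00 = 5.7025.

5.7025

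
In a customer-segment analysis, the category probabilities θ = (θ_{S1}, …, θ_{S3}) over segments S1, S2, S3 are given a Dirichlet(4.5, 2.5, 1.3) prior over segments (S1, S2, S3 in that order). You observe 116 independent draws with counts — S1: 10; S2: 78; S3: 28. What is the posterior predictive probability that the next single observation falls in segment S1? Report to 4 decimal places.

0.1167

The Dirichlet prior is conjugate to the Multinomial likelihood: each posterior αⱼ = prior αⱼ + observed count nⱼ.
Posterior concentration: (14.5, 80.5, 29.3), total = 124.3.
P(next = S1 | data) = α_{S1}/Σα = 0.1167.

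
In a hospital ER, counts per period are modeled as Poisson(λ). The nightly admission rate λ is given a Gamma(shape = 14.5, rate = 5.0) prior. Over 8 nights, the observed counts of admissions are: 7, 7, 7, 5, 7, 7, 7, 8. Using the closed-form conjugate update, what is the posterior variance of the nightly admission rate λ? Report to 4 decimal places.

0.4112

With a Gamma(shape α, rate β) prior, the Poisson likelihood is conjugate: the posterior is Gamma(α + ΣXᵢ, β + n).
Sum of counts S = 55 over n = 8 nights.
Posterior: Gamma(α+S, β+n) = Gamma(14.5+55, 5.0+8) = Gamma(69.5, 13.0).
Var = α/β² = 69.5/13.0² = 0.4112.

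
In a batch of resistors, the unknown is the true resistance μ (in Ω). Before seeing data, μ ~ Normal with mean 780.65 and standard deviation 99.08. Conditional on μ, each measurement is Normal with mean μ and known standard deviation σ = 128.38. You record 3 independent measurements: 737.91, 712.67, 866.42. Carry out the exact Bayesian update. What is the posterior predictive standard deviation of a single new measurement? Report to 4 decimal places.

For Normal data with known variance σ², a Normal(μ₀, σ₀²) prior on μ is conjugate. Posterior precision = 1/σ₀² + n/σ²; posterior mean is the precision-weighted average of μ₀ and x̄.
σ₀² = 99.08² = 9816.8464, σ² = 128.38² = 16481.4244; σ² + n·σ₀² = 16481.4244 + 3·9816.8464 = 45931.9636.
Posterior precision = 1/σ₀² + n/σ² = 1/9816.8464 + 3/16481.4244 = (σ² + n·σ₀²)/(σ₀²σ²) = 45931.9636/(9816.8464·16481.4244); posterior variance σₙ² = σ₀²σ²/(σ² + n·σ₀²) = 9816.8464·16481.4244/45931.9636 = 3522.505878.
Predictive variance for one new observation = σₙ² + σ² = 9816.8464·16481.4244/45931.9636 + 16481.4244 = σ²·(σ₀² + 45931.9636)/45931.9636 = 16481.4244·55748.81/45931.9636 = 20003.930278; SD = √(16481.4244·55748.81/45931.9636) = 141.4353.

141.4353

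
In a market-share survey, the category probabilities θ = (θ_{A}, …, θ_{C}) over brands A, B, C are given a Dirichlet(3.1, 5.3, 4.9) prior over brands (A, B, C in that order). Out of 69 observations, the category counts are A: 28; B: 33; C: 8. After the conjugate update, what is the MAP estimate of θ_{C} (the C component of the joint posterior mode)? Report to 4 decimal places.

0.1501

The Dirichlet prior is conjugate to the Multinomial likelihood: each posterior αⱼ = prior αⱼ + observed count nⱼ.
Posterior concentration: (31.1, 38.3, 12.9), total = 82.3.
Joint mode component: (α_{C}−1)/(Σα−K) = 11.9/79.3 = 0.1501.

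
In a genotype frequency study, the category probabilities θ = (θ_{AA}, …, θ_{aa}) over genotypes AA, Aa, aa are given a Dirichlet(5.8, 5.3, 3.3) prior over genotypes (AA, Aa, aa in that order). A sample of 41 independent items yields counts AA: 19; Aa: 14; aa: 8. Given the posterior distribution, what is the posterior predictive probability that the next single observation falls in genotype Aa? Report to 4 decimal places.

0.3484

The Dirichlet prior is conjugate to the Multinomial likelihood: each posterior αⱼ = prior αⱼ + observed count nⱼ.
Posterior concentration: (24.8, 19.3, 11.3), total = 55.4.
P(next = Aa | data) = α_{Aa}/Σα = 0.3484.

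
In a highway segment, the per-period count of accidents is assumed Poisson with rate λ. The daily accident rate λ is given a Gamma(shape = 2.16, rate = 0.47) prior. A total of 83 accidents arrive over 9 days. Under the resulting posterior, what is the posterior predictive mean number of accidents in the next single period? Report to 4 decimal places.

With a Gamma(shape α, rate β) prior, the Poisson likelihood is conjugate: the posterior is Gamma(α + ΣXᵢ, β + n).
Posterior: Gamma(α+S, β+n) = Gamma(2.16+83, 0.47+9) = Gamma(85.16, 9.47).
The predictive distribution for one future period is NegBinom with mean α/β = 8.9926.

8.9926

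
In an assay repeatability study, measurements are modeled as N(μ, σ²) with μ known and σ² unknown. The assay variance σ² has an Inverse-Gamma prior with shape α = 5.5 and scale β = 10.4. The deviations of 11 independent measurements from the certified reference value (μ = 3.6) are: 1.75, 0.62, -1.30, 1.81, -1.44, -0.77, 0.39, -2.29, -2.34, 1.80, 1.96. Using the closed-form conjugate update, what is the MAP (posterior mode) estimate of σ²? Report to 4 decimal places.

2.0764

With known mean μ and an Inverse-Gamma(α, β) prior on σ², the Normal likelihood is conjugate: posterior is Inv-Gamma(α + n/2, β + Σ(xᵢ−μ)²/2).
Σ(xᵢ−μ)² = (1.75)² + (0.62)² + (-1.30)² + (1.81)² + (-1.44)² + (-0.77)² + (0.39)² + (-2.29)² + (-2.34)² + (1.80)² + (1.96)² = 29.0329.
Posterior: Inv-Gamma(5.5 + 11/2, 10.4 + 29.0329/2) = Inv-Gamma(11.00, 24.91645).
Mode = β/(α+1) = 24.91645/12.00 = 2.0764.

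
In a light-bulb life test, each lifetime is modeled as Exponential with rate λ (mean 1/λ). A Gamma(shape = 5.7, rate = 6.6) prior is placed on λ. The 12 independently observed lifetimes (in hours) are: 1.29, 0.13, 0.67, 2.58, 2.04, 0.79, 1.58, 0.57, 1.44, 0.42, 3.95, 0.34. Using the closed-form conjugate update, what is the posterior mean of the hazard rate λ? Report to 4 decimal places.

0.7902

With a Gamma(shape α, rate β) prior on the exponential rate λ, the posterior after n observations with total T = Σxᵢ is Gamma(α+n, β+T).
Sum of observations T = 15.80 hours; n = 12.
Posterior: Gamma(5.7+12, 6.6+15.80) = Gamma(17.7, 22.40).
Posterior mean of λ = α/β = 17.7/22.40 = 0.7902.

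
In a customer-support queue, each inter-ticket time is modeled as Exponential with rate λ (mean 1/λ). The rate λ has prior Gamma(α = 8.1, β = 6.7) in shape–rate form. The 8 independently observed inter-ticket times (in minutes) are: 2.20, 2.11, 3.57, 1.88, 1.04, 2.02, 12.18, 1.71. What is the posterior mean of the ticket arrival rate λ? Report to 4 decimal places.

0.4819

With a Gamma(shape α, rate β) prior on the exponential rate λ, the posterior after n observations with total T = Σxᵢ is Gamma(α+n, β+T).
Sum of observations T = 26.71 minutes; n = 8.
Posterior: Gamma(8.1+8, 6.7+26.71) = Gamma(16.1, 33.41).
Posterior mean of λ = α/β = 16.1/33.41 = 0.4819.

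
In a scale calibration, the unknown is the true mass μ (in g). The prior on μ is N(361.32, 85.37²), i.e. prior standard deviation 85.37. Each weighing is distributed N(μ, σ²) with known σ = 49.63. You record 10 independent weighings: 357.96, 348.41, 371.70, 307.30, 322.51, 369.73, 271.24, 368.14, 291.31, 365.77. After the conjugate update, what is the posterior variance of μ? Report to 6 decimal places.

For Normal data with known variance σ², a Normal(μ₀, σ₀²) prior on μ is conjugate. Posterior precision = 1/σ₀² + n/σ²; posterior mean is the precision-weighted average of μ₀ and x̄.
σ₀² = 85.37² = 7288.0369, σ² = 49.63² = 2463.1369; σ² + n·σ₀² = 2463.1369 + 10·7288.0369 = 75343.5059.
Posterior precision = 1/σ₀² + n/σ² = 1/7288.0369 + 10/2463.1369 = (σ² + n·σ₀²)/(σ₀²σ²) = 75343.5059/(7288.0369·2463.1369); posterior variance σₙ² = σ₀²σ²/(σ² + n·σ₀²) = 7288.0369·2463.1369/75343.5059 = 238.261180.

238.261180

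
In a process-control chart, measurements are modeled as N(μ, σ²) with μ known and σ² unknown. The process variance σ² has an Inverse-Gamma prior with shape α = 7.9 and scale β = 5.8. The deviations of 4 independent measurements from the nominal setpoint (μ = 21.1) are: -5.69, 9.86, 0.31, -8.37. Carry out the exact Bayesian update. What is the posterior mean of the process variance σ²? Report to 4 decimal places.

With known mean μ and an Inverse-Gamma(α, β) prior on σ², the Normal likelihood is conjugate: posterior is Inv-Gamma(α + n/2, β + Σ(xᵢ−μ)²/2).
Σ(xᵢ−μ)² = (-5.69)² + (9.86)² + (0.31)² + (-8.37)² = 199.7487.
Posterior: Inv-Gamma(7.9 + 4/2, 5.8 + 199.7487/2) = Inv-Gamma(9.90, 105.67435).
E[σ²|data] = β/(α−1) = 105.67435/8.90 = 11.8735.

11.8735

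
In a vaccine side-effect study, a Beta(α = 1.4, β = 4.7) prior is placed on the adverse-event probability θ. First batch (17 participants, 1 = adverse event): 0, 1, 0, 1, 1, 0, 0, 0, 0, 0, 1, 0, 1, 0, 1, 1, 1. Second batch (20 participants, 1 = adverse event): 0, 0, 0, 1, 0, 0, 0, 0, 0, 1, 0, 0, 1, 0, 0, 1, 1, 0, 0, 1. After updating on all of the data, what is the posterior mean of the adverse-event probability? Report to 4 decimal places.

The Beta prior is conjugate to a Binomial/Bernoulli likelihood; the update adds successes to α and failures to β.
After batch 1: Beta(1.4+8, 4.7+9) = Beta(9.4, 13.7).
After batch 2: Beta(9.4+6, 13.7+14) = Beta(15.4, 27.7).
Posterior mean = α/(α+β) = 15.4/43.1 = 0.3573.

0.3573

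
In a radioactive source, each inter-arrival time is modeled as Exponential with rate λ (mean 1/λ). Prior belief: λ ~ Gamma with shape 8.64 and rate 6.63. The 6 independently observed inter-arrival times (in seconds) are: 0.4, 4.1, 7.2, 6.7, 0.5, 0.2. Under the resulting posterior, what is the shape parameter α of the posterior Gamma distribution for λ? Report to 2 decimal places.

With a Gamma(shape α, rate β) prior on the exponential rate λ, the posterior after n observations with total T = Σxᵢ is Gamma(α+n, β+T).
Sum of observations T = 19.1 seconds; n = 6.
Posterior: Gamma(8.64+6, 6.63+19.1) = Gamma(14.64, 25.73).
Posterior α = 14.64.

14.64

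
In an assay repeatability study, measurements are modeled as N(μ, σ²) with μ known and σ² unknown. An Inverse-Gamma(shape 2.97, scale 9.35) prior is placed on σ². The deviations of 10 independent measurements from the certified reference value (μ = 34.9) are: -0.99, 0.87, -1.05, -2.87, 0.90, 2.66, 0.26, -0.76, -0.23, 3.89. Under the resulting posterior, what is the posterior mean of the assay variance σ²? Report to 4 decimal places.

With known mean μ and an Inverse-Gamma(α, β) prior on σ², the Normal likelihood is conjugate: posterior is Inv-Gamma(α + n/2, β + Σ(xᵢ−μ)²/2).
Σ(xᵢ−μ)² = (-0.99)² + (0.87)² + (-1.05)² + (-2.87)² + (0.90)² + (2.66)² + (0.26)² + (-0.76)² + (-0.23)² + (3.89)² = 34.7922.
Posterior: Inv-Gamma(2.97 + 10/2, 9.35 + 34.7922/2) = Inv-Gamma(7.97, 26.74610).
E[σ²|data] = β/(α−1) = 26.74610/6.97 = 3.8373.

3.8373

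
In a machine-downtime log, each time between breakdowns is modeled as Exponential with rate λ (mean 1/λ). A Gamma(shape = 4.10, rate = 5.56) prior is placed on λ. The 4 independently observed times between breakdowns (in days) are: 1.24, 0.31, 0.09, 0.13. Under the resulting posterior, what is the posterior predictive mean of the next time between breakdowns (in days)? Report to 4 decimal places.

1.0324

With a Gamma(shape α, rate β) prior on the exponential rate λ, the posterior after n observations with total T = Σxᵢ is Gamma(α+n, β+T).
Sum of observations T = 1.77 days; n = 4.
Posterior: Gamma(4.10+4, 5.56+1.77) = Gamma(8.10, 7.33).
The predictive distribution for the next observation is Lomax; its mean is β/(α−1) = 7.33/7.10 = 1.0324.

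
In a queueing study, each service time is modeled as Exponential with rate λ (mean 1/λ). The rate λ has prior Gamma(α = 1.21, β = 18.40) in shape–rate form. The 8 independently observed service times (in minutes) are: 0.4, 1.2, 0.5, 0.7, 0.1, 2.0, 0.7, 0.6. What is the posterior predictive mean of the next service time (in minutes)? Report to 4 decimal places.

With a Gamma(shape α, rate β) prior on the exponential rate λ, the posterior after n observations with total T = Σxᵢ is Gamma(α+n, β+T).
Sum of observations T = 6.2 minutes; n = 8.
Posterior: Gamma(1.21+8, 18.40+6.2) = Gamma(9.21, 24.60).
The predictive distribution for the next observation is Lomax; its mean is β/(α−1) = 24.60/8.21 = 2.9963.

2.9963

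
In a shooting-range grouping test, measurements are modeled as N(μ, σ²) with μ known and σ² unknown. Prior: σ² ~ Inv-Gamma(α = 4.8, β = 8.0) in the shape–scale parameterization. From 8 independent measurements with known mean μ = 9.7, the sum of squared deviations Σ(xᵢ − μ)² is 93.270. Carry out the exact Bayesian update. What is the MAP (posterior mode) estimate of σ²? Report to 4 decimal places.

With known mean μ and an Inverse-Gamma(α, β) prior on σ², the Normal likelihood is conjugate: posterior is Inv-Gamma(α + n/2, β + Σ(xᵢ−μ)²/2).
Posterior: Inv-Gamma(4.8 + 8/2, 8.0 + 93.270/2) = Inv-Gamma(8.80, 54.6350).
Mode = β/(α+1) = 54.6350/9.80 = 5.5750.

5.5750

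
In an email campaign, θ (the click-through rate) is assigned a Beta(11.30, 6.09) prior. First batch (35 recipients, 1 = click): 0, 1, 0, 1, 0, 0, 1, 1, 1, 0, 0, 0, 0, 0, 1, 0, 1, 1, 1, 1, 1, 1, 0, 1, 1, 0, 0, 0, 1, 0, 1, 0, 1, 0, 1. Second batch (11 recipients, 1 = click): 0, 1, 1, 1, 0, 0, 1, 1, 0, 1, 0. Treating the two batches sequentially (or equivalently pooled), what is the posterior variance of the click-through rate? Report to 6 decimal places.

The Beta prior is conjugate to a Binomial/Bernoulli likelihood; the update adds successes to α and failures to β.
After batch 1: Beta(11.30+18, 6.09+17) = Beta(29.30, 23.09).
After batch 2: Beta(29.30+6, 23.09+5) = Beta(35.30, 28.09).
Var = αβ/((α+β)²(α+β+1)) = 35.30·28.09/(63.39²·64.39) = 0.003832.

0.003832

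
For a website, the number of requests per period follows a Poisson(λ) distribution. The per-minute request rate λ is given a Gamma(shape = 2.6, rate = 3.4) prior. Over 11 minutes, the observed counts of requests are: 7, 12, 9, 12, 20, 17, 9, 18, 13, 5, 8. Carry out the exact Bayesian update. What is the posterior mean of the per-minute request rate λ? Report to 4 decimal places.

With a Gamma(shape α, rate β) prior, the Poisson likelihood is conjugate: the posterior is Gamma(α + ΣXᵢ, β + n).
Sum of counts S = 130 over n = 11 minutes.
Posterior: Gamma(α+S, β+n) = Gamma(2.6+130, 3.4+11) = Gamma(132.6, 14.4).
Posterior mean = α/β = 132.6/14.4 = 9.2083.

9.2083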